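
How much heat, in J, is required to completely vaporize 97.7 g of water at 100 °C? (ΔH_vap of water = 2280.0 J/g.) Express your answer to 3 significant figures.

q = 223000 J

q = m × ΔH_vap = 97.7 × 2280.0 = 222800 J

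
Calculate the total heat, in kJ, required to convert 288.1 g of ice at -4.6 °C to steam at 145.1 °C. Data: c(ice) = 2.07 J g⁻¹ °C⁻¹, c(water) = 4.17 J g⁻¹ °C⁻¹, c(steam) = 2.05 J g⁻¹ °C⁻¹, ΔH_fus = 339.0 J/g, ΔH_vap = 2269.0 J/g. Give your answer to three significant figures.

q = 901 kJ

q1 (heat ice -4.6→0.0 °C): 288.1 × 2.07 × 4.6 = 2743 J
q2 (melt at 0 °C): 288.1 × 339.0 = 97666 J
q3 (heat water 0.0→100.0 °C): 288.1 × 4.17 × 100.0 = 120138 J
q4 (vaporize at 100 °C): 288.1 × 2269.0 = 653699 J
q5 (heat steam 100.0→145.1 °C): 288.1 × 2.05 × 45.1 = 26636 J
Total: 2743 + 97666 + 120138 + 653699 + 26636 = 900882 J = 901 kJ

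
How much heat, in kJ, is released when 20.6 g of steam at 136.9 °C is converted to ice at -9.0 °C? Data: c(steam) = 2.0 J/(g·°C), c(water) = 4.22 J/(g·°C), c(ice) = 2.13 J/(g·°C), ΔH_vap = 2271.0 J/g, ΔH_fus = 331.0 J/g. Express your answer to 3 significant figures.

q = 64.2 kJ

q1 (cool steam 136.9→100 °C): 20.6 × 2.0 × 36.9 = 1520 J
q2 (condense at 100 °C): 20.6 × 2271.0 = 46783 J
q3 (cool water 100→0 °C): 20.6 × 4.22 × 100.0 = 8693 J
q4 (freeze at 0 °C): 20.6 × 331.0 = 6819 J
q5 (cool ice 0→-9.0 °C): 20.6 × 2.13 × 9.0 = 395 J
Total: 1520 + 46783 + 8693 + 6819 + 395 = 64210 J = 64.2 kJ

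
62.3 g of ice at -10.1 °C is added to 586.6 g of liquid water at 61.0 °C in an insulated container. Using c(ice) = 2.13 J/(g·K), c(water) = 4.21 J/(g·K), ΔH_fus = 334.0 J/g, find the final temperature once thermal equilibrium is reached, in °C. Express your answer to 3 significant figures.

Heat to bring ice to 0 °C and melt it: q₁ = 62.3×2.13×10.1 + 62.3×334.0 = 22148 J
Heat the water can supply cooling to 0 °C: 586.6×4.21×61.0 = 150645 J > q₁, so all ice melts.
Energy balance: 586.6×4.21×(61.0 − T) = 22148 + 62.3×4.21×(T − 0)
2469.586(61.0 − T) = 22148 + 262.283 T
150645 − 22148 = 2731.869 T
T = 128497 / 2731.869 = 47.04 °C

T_f = 47.0 °C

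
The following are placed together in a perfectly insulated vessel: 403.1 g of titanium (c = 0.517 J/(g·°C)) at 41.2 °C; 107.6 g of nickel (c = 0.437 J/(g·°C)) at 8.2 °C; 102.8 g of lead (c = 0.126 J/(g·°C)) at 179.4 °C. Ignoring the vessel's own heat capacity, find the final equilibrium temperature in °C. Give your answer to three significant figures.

T_f = 42.1 °C

Σ mᵢcᵢ(T − Tᵢ) = 0  ⇒  T = Σ mᵢcᵢTᵢ / Σ mᵢcᵢ
Σ mᵢcᵢ = 403.1×0.517 + 107.6×0.437 + 102.8×0.126 = 268.3767
Σ mᵢcᵢTᵢ = 208.4027×41.2 + 47.0212×8.2 + 12.9528×179.4 = 11295
T = 11295 / 268.3767 = 42.09 °C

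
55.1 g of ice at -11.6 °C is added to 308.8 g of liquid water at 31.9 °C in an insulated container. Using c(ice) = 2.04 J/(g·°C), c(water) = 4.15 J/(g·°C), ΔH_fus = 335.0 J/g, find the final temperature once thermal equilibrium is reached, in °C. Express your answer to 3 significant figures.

Heat to bring ice to 0 °C and melt it: q₁ = 55.1×2.04×11.6 + 55.1×335.0 = 19762 J
Heat the water can supply cooling to 0 °C: 308.8×4.15×31.9 = 40880.5 J > q₁, so all ice melts.
Energy balance: 308.8×4.15×(31.9 − T) = 19762 + 55.1×4.15×(T − 0)
1281.52(31.9 − T) = 19762 + 228.665 T
40880.5 − 19762 = 1510.185 T
T = 21118.5 / 1510.185 = 13.98 °C

T_f = 14.0 °C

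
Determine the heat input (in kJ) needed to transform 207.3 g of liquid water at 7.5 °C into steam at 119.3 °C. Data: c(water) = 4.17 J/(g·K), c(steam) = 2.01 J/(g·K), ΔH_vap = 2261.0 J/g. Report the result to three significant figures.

q1 (heat water 7.5→100.0 °C): 207.3 × 4.17 × 92.5 = 79961 J
q2 (vaporize at 100 °C): 207.3 × 2261.0 = 468705 J
q3 (heat steam 100.0→119.3 °C): 207.3 × 2.01 × 19.3 = 8042 J
Total: 79961 + 468705 + 8042 = 556708 J = 557 kJ

q = 557 kJ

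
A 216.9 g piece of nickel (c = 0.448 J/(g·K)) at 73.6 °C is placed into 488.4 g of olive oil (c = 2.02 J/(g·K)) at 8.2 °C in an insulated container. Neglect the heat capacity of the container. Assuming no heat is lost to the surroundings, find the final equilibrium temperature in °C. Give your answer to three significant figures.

Heat lost by nickel = heat gained by olive oil.
(216.9)(0.448)(73.6 − T) = (488.4)(2.02)(T − 8.2)
97.1712 (73.6 − T) = 986.568 (T − 8.2)
7151.8 − 97.1712 T = 986.568 T − 8089.9
15241.7 = 1083.7392 T
T = 14.06 °C

T_f = 14.1 °C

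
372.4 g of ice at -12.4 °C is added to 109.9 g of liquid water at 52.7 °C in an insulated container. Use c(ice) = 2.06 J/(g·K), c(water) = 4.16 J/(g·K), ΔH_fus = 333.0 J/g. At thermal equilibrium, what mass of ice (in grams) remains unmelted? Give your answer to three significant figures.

m_ice remaining = 329 g

Heat to warm all ice to 0 °C: 372.4×2.06×12.4 = 9512.6 J
Heat released by water cooling to 0 °C: 109.9×4.16×52.7 = 24094 J
24094 J < 9512.6 + 372.4×333.0 = 133521.8 J, so not all ice melts; final T = 0 °C.
Heat left for melting: 24094 − 9512.6 = 14581.4 J
Mass melted = 14581.4 / 333.0 = 43.79 g
Ice remaining = 372.4 − 43.79 = 328.61 g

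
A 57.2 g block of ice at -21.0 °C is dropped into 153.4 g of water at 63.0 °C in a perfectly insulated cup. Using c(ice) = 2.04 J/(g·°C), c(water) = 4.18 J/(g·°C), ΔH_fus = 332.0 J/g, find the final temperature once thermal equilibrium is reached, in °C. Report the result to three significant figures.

Heat to bring ice to 0 °C and melt it: q₁ = 57.2×2.04×21.0 + 57.2×332.0 = 21441 J
Heat the water can supply cooling to 0 °C: 153.4×4.18×63.0 = 40396.4 J > q₁, so all ice melts.
Energy balance: 153.4×4.18×(63.0 − T) = 21441 + 57.2×4.18×(T − 0)
641.212(63.0 − T) = 21441 + 239.096 T
40396.4 − 21441 = 880.308 T
T = 18955.4 / 880.308 = 21.53 °C

T_f = 21.5 °C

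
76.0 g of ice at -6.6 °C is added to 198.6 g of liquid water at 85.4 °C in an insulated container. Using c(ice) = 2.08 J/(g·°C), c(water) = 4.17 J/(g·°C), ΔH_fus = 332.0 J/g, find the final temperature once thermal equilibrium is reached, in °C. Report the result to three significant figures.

T_f = 38.8 °C

Heat to bring ice to 0 °C and melt it: q₁ = 76.0×2.08×6.6 + 76.0×332.0 = 26275 J
Heat the water can supply cooling to 0 °C: 198.6×4.17×85.4 = 70725.0 J > q₁, so all ice melts.
Energy balance: 198.6×4.17×(85.4 − T) = 26275 + 76.0×4.17×(T − 0)
828.162(85.4 − T) = 26275 + 316.92 T
70725.0 − 26275 = 1145.082 T
T = 44450.0 / 1145.082 = 38.82 °C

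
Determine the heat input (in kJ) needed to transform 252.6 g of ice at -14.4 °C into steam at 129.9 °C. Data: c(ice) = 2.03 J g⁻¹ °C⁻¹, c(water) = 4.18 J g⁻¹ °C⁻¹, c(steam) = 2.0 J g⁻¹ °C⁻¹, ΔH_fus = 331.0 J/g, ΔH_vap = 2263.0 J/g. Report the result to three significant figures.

q1 (heat ice -14.4→0.0 °C): 252.6 × 2.03 × 14.4 = 7384 J
q2 (melt at 0 °C): 252.6 × 331.0 = 83611 J
q3 (heat water 0.0→100.0 °C): 252.6 × 4.18 × 100.0 = 105587 J
q4 (vaporize at 100 °C): 252.6 × 2263.0 = 571634 J
q5 (heat steam 100.0→129.9 °C): 252.6 × 2.0 × 29.9 = 15105 J
Total: 7384 + 83611 + 105587 + 571634 + 15105 = 783321 J = 783 kJ

q = 783 kJ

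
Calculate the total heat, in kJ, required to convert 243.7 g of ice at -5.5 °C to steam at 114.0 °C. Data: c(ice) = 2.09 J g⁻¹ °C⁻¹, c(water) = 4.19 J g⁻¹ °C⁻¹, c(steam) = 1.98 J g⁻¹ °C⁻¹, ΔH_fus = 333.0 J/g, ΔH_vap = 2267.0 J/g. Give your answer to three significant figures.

q = 745 kJ

q1 (heat ice -5.5→0.0 °C): 243.7 × 2.09 × 5.5 = 2801 J
q2 (melt at 0 °C): 243.7 × 333.0 = 81152 J
q3 (heat water 0.0→100.0 °C): 243.7 × 4.19 × 100.0 = 102110 J
q4 (vaporize at 100 °C): 243.7 × 2267.0 = 552468 J
q5 (heat steam 100.0→114.0 °C): 243.7 × 1.98 × 14.0 = 6755 J
Total: 2801 + 81152 + 102110 + 552468 + 6755 = 745286 J = 745 kJ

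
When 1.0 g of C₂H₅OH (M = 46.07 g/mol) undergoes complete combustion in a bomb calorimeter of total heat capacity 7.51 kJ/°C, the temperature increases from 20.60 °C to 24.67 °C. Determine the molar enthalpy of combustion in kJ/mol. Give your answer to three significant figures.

ΔH = -1410 kJ/mol

ΔT = 24.67 − 20.60 = 4.07 °C
q_cal = C_cal × ΔT = 7.51 × 4.07 = 30.5657 kJ
n = 1.0 / 46.07 = 0.02171 mol
q_rxn = −q_cal = -30.5657 kJ
ΔH = -30.5657 / 0.02171 = -1408 kJ/mol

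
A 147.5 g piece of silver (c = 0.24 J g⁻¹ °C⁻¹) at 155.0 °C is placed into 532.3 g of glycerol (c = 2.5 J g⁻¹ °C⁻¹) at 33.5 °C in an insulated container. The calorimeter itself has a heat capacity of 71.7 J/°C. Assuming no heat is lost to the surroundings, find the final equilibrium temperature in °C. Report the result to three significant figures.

Heat lost by silver = heat gained by glycerol + calorimeter.
(147.5)(0.24)(155.0 − T) = [(532.3)(2.5) + 71.7](T − 33.5)
35.4 (155.0 − T) = 1402.45 (T − 33.5)
5487.0 − 35.4 T = 1402.45 T − 46982
52469.0 = 1437.85 T
T = 36.49 °C

T_f = 36.5 °C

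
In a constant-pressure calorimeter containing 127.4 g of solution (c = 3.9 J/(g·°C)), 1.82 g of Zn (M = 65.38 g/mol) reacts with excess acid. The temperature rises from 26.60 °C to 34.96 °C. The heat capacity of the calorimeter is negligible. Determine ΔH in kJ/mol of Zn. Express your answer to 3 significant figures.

|ΔT| = |34.96 − 26.60| = 8.36 °C
|q_surr| = (127.4 × 3.9) × 8.36 = 496.86 × 8.36 = 4154 J
n(Zn) = 1.82 / 65.38 = 0.02784 mol
Temperature rose, so q_rxn = −|q_surr| = -4.154 kJ
ΔH = q_rxn / n = -149.2 kJ/mol

ΔH = -149 kJ/mol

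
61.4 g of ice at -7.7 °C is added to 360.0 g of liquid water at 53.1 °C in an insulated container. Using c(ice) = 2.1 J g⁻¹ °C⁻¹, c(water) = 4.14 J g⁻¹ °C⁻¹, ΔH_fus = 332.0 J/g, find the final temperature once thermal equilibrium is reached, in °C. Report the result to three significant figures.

Heat to bring ice to 0 °C and melt it: q₁ = 61.4×2.1×7.7 + 61.4×332.0 = 21378 J
Heat the water can supply cooling to 0 °C: 360.0×4.14×53.1 = 79140.2 J > q₁, so all ice melts.
Energy balance: 360.0×4.14×(53.1 − T) = 21378 + 61.4×4.14×(T − 0)
1490.4(53.1 − T) = 21378 + 254.196 T
79140.2 − 21378 = 1744.596 T
T = 57762.2 / 1744.596 = 33.11 °C

T_f = 33.1 °C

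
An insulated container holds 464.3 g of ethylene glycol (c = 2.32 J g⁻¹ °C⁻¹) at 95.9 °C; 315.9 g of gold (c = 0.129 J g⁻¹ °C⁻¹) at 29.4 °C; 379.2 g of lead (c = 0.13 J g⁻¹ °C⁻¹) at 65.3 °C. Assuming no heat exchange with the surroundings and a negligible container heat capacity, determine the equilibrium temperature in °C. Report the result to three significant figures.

T_f = 92.3 °C

Σ mᵢcᵢ(T − Tᵢ) = 0  ⇒  T = Σ mᵢcᵢTᵢ / Σ mᵢcᵢ
Σ mᵢcᵢ = 464.3×2.32 + 315.9×0.129 + 379.2×0.13 = 1167.2231
Σ mᵢcᵢTᵢ = 1077.176×95.9 + 40.7511×29.4 + 49.296×65.3 = 107720
T = 107720 / 1167.2231 = 92.29 °C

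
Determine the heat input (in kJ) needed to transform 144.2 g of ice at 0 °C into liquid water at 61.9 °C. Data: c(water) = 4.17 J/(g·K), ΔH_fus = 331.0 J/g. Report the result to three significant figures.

q1 (melt at 0 °C): 144.2 × 331.0 = 47730 J
q2 (heat water 0.0→61.9 °C): 144.2 × 4.17 × 61.9 = 37221 J
Total: 47730 + 37221 = 84951 J = 85.0 kJ

q = 85.0 kJ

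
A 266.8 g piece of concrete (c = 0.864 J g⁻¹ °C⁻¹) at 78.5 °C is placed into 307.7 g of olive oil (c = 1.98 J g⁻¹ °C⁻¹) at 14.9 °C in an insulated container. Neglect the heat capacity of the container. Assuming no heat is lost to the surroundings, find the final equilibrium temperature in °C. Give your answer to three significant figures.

T_f = 32.4 °C

Heat lost by concrete = heat gained by olive oil.
(266.8)(0.864)(78.5 − T) = (307.7)(1.98)(T − 14.9)
230.5152 (78.5 − T) = 609.246 (T − 14.9)
18095 − 230.5152 T = 609.246 T − 9077.8
27172.8 = 839.7612 T
T = 32.36 °C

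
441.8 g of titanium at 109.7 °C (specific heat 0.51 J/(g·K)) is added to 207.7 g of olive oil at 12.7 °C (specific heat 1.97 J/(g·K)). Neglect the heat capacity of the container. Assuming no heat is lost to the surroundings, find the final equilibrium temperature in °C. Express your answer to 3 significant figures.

T_f = 47.1 °C

Heat lost by titanium = heat gained by olive oil.
(441.8)(0.51)(109.7 − T) = (207.7)(1.97)(T − 12.7)
225.318 (109.7 − T) = 409.169 (T − 12.7)
24717 − 225.318 T = 409.169 T − 5196.4
29913.4 = 634.487 T
T = 47.146 °C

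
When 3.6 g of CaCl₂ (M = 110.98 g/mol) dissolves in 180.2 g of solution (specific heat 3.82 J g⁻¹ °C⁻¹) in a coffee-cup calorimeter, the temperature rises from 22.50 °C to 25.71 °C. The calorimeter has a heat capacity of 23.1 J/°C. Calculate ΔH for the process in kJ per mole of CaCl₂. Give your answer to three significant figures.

ΔH = -70.4 kJ/mol

|ΔT| = |25.71 − 22.50| = 3.21 °C
|q_surr| = (180.2 × 3.82 + 23.1) × 3.21 = 711.464 × 3.21 = 2284 J
n(CaCl₂) = 3.6 / 110.98 = 0.03244 mol
Temperature rose, so q_rxn = −|q_surr| = -2.284 kJ
ΔH = q_rxn / n = -70.41 kJ/mol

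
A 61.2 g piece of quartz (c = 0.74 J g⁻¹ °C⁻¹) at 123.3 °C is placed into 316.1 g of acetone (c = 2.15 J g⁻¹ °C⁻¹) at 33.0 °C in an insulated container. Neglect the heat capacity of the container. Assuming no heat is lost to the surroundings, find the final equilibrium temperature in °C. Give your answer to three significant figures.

T_f = 38.6 °C

Heat lost by quartz = heat gained by acetone.
(61.2)(0.74)(123.3 − T) = (316.1)(2.15)(T − 33.0)
45.288 (123.3 − T) = 679.615 (T − 33.0)
5584.0 − 45.288 T = 679.615 T − 22427
28011.0 = 724.903 T
T = 38.64 °C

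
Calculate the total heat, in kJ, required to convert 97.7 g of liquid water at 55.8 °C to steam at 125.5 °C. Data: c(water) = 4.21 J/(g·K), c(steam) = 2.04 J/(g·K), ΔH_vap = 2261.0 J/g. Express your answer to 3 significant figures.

q = 244 kJ

q1 (heat water 55.8→100.0 °C): 97.7 × 4.21 × 44.2 = 18180 J
q2 (vaporize at 100 °C): 97.7 × 2261.0 = 220900 J
q3 (heat steam 100.0→125.5 °C): 97.7 × 2.04 × 25.5 = 5082 J
Total: 18180 + 220900 + 5082 = 244162 J = 244 kJ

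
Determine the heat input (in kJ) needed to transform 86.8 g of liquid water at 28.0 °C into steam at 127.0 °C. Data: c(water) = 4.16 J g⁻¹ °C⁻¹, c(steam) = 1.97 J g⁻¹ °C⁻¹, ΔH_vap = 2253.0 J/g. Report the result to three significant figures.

q = 226 kJ

q1 (heat water 28.0→100.0 °C): 86.8 × 4.16 × 72.0 = 25998 J
q2 (vaporize at 100 °C): 86.8 × 2253.0 = 195560 J
q3 (heat steam 100.0→127.0 °C): 86.8 × 1.97 × 27.0 = 4617 J
Total: 25998 + 195560 + 4617 = 226175 J = 226 kJ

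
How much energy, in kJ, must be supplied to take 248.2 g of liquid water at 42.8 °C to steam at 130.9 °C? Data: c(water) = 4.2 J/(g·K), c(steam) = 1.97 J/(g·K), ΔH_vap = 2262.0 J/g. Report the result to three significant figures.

q = 636 kJ

q1 (heat water 42.8→100.0 °C): 248.2 × 4.2 × 57.2 = 59628 J
q2 (vaporize at 100 °C): 248.2 × 2262.0 = 561428 J
q3 (heat steam 100.0→130.9 °C): 248.2 × 1.97 × 30.9 = 15109 J
Total: 59628 + 561428 + 15109 = 636165 J = 636 kJ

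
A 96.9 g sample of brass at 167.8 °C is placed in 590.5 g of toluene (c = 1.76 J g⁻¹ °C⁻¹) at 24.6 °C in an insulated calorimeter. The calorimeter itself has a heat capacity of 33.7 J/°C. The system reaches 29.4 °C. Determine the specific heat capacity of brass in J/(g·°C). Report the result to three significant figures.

q_gained = (590.5 × 1.76 + 33.7) × (29.4 − 24.6) = 5150 J
q_lost = 96.9 × c × (167.8 − 29.4) = 13410.96 c
Set equal: c = 5150 / 13410.96 = 0.384 J/(g·°C)

c = 0.384 J/(g·°C)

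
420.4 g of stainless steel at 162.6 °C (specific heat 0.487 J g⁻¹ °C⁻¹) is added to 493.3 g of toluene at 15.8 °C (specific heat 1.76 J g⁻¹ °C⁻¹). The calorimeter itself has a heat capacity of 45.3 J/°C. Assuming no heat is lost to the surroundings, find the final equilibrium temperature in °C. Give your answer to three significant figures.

T_f = 42.7 °C

Heat lost by stainless steel = heat gained by toluene + calorimeter.
(420.4)(0.487)(162.6 − T) = [(493.3)(1.76) + 45.3](T − 15.8)
204.7348 (162.6 − T) = 913.508 (T − 15.8)
33290 − 204.7348 T = 913.508 T − 14433
47723 = 1118.2428 T
T = 42.68 °C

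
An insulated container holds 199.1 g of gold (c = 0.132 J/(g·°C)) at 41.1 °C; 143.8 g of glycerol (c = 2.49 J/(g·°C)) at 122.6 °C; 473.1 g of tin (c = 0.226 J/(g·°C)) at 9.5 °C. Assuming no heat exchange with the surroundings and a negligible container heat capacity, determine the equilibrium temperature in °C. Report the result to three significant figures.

Σ mᵢcᵢ(T − Tᵢ) = 0  ⇒  T = Σ mᵢcᵢTᵢ / Σ mᵢcᵢ
Σ mᵢcᵢ = 199.1×0.132 + 143.8×2.49 + 473.1×0.226 = 491.2638
Σ mᵢcᵢTᵢ = 26.2812×41.1 + 358.062×122.6 + 106.9206×9.5 = 45994
T = 45994 / 491.2638 = 93.62 °C

T_f = 93.6 °C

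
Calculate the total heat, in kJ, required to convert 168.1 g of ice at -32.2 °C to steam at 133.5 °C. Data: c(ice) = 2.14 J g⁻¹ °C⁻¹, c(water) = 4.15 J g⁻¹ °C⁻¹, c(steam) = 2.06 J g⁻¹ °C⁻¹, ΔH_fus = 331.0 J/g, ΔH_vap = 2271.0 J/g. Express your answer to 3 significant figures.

q1 (heat ice -32.2→0.0 °C): 168.1 × 2.14 × 32.2 = 11583 J
q2 (melt at 0 °C): 168.1 × 331.0 = 55641 J
q3 (heat water 0.0→100.0 °C): 168.1 × 4.15 × 100.0 = 69762 J
q4 (vaporize at 100 °C): 168.1 × 2271.0 = 381755 J
q5 (heat steam 100.0→133.5 °C): 168.1 × 2.06 × 33.5 = 11601 J
Total: 11583 + 55641 + 69762 + 381755 + 11601 = 530342 J = 530 kJ

q = 530 kJ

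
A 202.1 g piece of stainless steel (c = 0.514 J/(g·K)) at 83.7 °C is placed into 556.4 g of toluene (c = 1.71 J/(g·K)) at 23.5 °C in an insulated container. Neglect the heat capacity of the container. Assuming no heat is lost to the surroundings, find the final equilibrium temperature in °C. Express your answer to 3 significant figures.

Heat lost by stainless steel = heat gained by toluene.
(202.1)(0.514)(83.7 − T) = (556.4)(1.71)(T − 23.5)
103.8794 (83.7 − T) = 951.444 (T − 23.5)
8694.7 − 103.8794 T = 951.444 T − 22359
31053.7 = 1055.3234 T
T = 29.43 °C

T_f = 29.4 °C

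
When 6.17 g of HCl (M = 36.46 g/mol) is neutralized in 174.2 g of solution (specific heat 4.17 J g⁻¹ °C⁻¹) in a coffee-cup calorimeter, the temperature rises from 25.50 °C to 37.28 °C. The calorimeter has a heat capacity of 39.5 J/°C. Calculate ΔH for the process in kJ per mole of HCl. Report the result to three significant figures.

|ΔT| = |37.28 − 25.50| = 11.78 °C
|q_surr| = (174.2 × 4.17 + 39.5) × 11.78 = 765.914 × 11.78 = 9022 J
n(HCl) = 6.17 / 36.46 = 0.1692 mol
Temperature rose, so q_rxn = −|q_surr| = -9.022 kJ
ΔH = q_rxn / n = -53.32 kJ/mol

ΔH = -53.3 kJ/mol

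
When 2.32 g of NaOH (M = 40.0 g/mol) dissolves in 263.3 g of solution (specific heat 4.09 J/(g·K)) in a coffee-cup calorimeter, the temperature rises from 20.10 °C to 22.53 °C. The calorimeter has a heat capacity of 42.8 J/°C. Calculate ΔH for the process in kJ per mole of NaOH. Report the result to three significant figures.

|ΔT| = |22.53 − 20.10| = 2.43 °C
|q_surr| = (263.3 × 4.09 + 42.8) × 2.43 = 1119.697 × 2.43 = 2721 J
n(NaOH) = 2.32 / 40.0 = 0.05800 mol
Temperature rose, so q_rxn = −|q_surr| = -2.721 kJ
ΔH = q_rxn / n = -46.91 kJ/mol

ΔH = -46.9 kJ/mol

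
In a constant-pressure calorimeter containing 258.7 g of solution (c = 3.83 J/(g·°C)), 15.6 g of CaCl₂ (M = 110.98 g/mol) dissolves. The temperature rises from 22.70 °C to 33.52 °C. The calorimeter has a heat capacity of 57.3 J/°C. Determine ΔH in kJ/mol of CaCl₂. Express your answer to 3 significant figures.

|ΔT| = |33.52 − 22.70| = 10.82 °C
|q_surr| = (258.7 × 3.83 + 57.3) × 10.82 = 1048.121 × 10.82 = 11340 J
n(CaCl₂) = 15.6 / 110.98 = 0.1406 mol
Temperature rose, so q_rxn = −|q_surr| = -11.34 kJ
ΔH = q_rxn / n = -80.65 kJ/mol

ΔH = -80.7 kJ/mol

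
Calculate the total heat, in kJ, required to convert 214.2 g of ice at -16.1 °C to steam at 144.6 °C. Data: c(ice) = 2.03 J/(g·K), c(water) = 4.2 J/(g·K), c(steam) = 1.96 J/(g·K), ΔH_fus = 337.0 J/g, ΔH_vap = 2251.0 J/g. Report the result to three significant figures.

q1 (heat ice -16.1→0.0 °C): 214.2 × 2.03 × 16.1 = 7001 J
q2 (melt at 0 °C): 214.2 × 337.0 = 72185 J
q3 (heat water 0.0→100.0 °C): 214.2 × 4.2 × 100.0 = 89964 J
q4 (vaporize at 100 °C): 214.2 × 2251.0 = 482164 J
q5 (heat steam 100.0→144.6 °C): 214.2 × 1.96 × 44.6 = 18725 J
Total: 7001 + 72185 + 89964 + 482164 + 18725 = 670039 J = 670 kJ

q = 670 kJ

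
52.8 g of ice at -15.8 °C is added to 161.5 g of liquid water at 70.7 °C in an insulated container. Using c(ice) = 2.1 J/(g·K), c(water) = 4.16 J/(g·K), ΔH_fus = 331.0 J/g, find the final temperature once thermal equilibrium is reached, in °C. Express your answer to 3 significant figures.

T_f = 31.7 °C

Heat to bring ice to 0 °C and melt it: q₁ = 52.8×2.1×15.8 + 52.8×331.0 = 19229 J
Heat the water can supply cooling to 0 °C: 161.5×4.16×70.7 = 47499.1 J > q₁, so all ice melts.
Energy balance: 161.5×4.16×(70.7 − T) = 19229 + 52.8×4.16×(T − 0)
671.84(70.7 − T) = 19229 + 219.648 T
47499.1 − 19229 = 891.488 T
T = 28270.1 / 891.488 = 31.71 °C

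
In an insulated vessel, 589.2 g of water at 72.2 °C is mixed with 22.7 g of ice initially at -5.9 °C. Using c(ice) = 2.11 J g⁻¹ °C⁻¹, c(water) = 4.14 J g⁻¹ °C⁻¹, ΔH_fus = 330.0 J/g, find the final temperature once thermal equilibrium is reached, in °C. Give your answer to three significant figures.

Heat to bring ice to 0 °C and melt it: q₁ = 22.7×2.11×5.9 + 22.7×330.0 = 7773.6 J
Heat the water can supply cooling to 0 °C: 589.2×4.14×72.2 = 176117 J > q₁, so all ice melts.
Energy balance: 589.2×4.14×(72.2 − T) = 7773.6 + 22.7×4.14×(T − 0)
2439.288(72.2 − T) = 7773.6 + 93.978 T
176117 − 7773.6 = 2533.266 T
T = 168343.4 / 2533.266 = 66.45 °C

T_f = 66.5 °C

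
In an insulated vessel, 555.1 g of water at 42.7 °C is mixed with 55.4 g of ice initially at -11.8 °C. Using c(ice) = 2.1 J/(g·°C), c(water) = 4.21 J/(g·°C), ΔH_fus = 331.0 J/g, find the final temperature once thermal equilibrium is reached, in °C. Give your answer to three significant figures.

Heat to bring ice to 0 °C and melt it: q₁ = 55.4×2.1×11.8 + 55.4×331.0 = 19710 J
Heat the water can supply cooling to 0 °C: 555.1×4.21×42.7 = 99788.7 J > q₁, so all ice melts.
Energy balance: 555.1×4.21×(42.7 − T) = 19710 + 55.4×4.21×(T − 0)
2336.971(42.7 − T) = 19710 + 233.234 T
99788.7 − 19710 = 2570.205 T
T = 80078.7 / 2570.205 = 31.16 °C

T_f = 31.2 °C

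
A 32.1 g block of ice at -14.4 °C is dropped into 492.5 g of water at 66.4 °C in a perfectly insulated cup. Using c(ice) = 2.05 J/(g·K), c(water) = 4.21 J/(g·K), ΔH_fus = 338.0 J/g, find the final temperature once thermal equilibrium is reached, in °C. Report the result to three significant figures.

Heat to bring ice to 0 °C and melt it: q₁ = 32.1×2.05×14.4 + 32.1×338.0 = 11797 J
Heat the water can supply cooling to 0 °C: 492.5×4.21×66.4 = 137675 J > q₁, so all ice melts.
Energy balance: 492.5×4.21×(66.4 − T) = 11797 + 32.1×4.21×(T − 0)
2073.425(66.4 − T) = 11797 + 135.141 T
137675 − 11797 = 2208.566 T
T = 125878 / 2208.566 = 57.00 °C

T_f = 57.0 °C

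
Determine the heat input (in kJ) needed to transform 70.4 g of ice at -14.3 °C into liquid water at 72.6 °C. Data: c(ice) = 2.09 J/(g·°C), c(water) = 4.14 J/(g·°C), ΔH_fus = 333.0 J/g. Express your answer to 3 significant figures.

q = 46.7 kJ

q1 (heat ice -14.3→0.0 °C): 70.4 × 2.09 × 14.3 = 2104 J
q2 (melt at 0 °C): 70.4 × 333.0 = 23443 J
q3 (heat water 0.0→72.6 °C): 70.4 × 4.14 × 72.6 = 21160 J
Total: 2104 + 23443 + 21160 = 46707 J = 46.7 kJ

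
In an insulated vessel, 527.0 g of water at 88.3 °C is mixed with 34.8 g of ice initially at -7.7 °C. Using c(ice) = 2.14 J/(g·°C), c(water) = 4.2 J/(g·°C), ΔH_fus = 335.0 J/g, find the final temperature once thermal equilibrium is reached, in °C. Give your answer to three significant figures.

T_f = 77.6 °C

Heat to bring ice to 0 °C and melt it: q₁ = 34.8×2.14×7.7 + 34.8×335.0 = 12231 J
Heat the water can supply cooling to 0 °C: 527.0×4.2×88.3 = 195443 J > q₁, so all ice melts.
Energy balance: 527.0×4.2×(88.3 − T) = 12231 + 34.8×4.2×(T − 0)
2213.4(88.3 − T) = 12231 + 146.16 T
195443 − 12231 = 2359.56 T
T = 183212 / 2359.56 = 77.647 °C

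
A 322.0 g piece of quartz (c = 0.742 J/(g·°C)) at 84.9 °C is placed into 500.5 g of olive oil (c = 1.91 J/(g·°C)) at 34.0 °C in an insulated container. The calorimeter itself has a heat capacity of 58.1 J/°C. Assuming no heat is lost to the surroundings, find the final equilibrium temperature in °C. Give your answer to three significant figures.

T_f = 43.7 °C

Heat lost by quartz = heat gained by olive oil + calorimeter.
(322.0)(0.742)(84.9 − T) = [(500.5)(1.91) + 58.1](T − 34.0)
238.924 (84.9 − T) = 1014.055 (T − 34.0)
20285 − 238.924 T = 1014.055 T − 34478
54763 = 1252.979 T
T = 43.71 °C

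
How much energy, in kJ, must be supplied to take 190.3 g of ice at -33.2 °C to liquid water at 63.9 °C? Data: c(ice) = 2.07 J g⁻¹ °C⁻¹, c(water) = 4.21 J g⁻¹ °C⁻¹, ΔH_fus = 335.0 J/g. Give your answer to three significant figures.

q = 128 kJ

q1 (heat ice -33.2→0.0 °C): 190.3 × 2.07 × 33.2 = 13078 J
q2 (melt at 0 °C): 190.3 × 335.0 = 63751 J
q3 (heat water 0.0→63.9 °C): 190.3 × 4.21 × 63.9 = 51194 J
Total: 13078 + 63751 + 51194 = 128023 J = 128 kJ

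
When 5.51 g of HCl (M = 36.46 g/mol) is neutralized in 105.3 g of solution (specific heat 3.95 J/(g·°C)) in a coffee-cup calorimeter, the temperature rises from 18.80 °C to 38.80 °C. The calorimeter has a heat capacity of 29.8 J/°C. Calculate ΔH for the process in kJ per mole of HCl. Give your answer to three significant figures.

|ΔT| = |38.80 − 18.80| = 20.00 °C
|q_surr| = (105.3 × 3.95 + 29.8) × 20.00 = 445.735 × 20.00 = 8915 J
n(HCl) = 5.51 / 36.46 = 0.1511 mol
Temperature rose, so q_rxn = −|q_surr| = -8.915 kJ
ΔH = q_rxn / n = -59.00 kJ/mol

ΔH = -59.0 kJ/mol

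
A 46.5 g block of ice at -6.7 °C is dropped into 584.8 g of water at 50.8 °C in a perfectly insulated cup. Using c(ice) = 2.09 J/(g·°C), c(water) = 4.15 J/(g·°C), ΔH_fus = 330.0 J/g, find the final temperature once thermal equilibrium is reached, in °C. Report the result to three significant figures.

Heat to bring ice to 0 °C and melt it: q₁ = 46.5×2.09×6.7 + 46.5×330.0 = 15996 J
Heat the water can supply cooling to 0 °C: 584.8×4.15×50.8 = 123288 J > q₁, so all ice melts.
Energy balance: 584.8×4.15×(50.8 − T) = 15996 + 46.5×4.15×(T − 0)
2426.92(50.8 − T) = 15996 + 192.975 T
123288 − 15996 = 2619.895 T
T = 107292 / 2619.895 = 40.95 °C

T_f = 41.0 °C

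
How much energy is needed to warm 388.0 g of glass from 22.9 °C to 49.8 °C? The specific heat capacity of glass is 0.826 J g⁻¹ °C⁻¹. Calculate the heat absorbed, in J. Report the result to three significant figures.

q = m c ΔT = 388.0 × 0.826 × (49.8 − 22.9)
q = 388.0 × 0.826 × 26.9 = 8621 J

q = 8620 J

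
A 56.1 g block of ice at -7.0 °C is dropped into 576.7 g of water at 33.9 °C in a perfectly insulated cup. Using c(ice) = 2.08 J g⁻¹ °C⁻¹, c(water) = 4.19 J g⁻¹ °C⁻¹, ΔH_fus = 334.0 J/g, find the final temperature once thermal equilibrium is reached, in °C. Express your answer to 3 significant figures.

T_f = 23.5 °C

Heat to bring ice to 0 °C and melt it: q₁ = 56.1×2.08×7.0 + 56.1×334.0 = 19554 J
Heat the water can supply cooling to 0 °C: 576.7×4.19×33.9 = 81915.0 J > q₁, so all ice melts.
Energy balance: 576.7×4.19×(33.9 − T) = 19554 + 56.1×4.19×(T − 0)
2416.373(33.9 − T) = 19554 + 235.059 T
81915.0 − 19554 = 2651.432 T
T = 62361.0 / 2651.432 = 23.52 °C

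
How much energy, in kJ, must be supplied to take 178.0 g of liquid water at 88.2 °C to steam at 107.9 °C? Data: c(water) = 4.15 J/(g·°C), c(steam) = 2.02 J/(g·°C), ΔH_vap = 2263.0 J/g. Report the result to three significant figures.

q1 (heat water 88.2→100.0 °C): 178.0 × 4.15 × 11.8 = 8717 J
q2 (vaporize at 100 °C): 178.0 × 2263.0 = 402814 J
q3 (heat steam 100.0→107.9 °C): 178.0 × 2.02 × 7.9 = 2841 J
Total: 8717 + 402814 + 2841 = 414372 J = 414 kJ

q = 414 kJ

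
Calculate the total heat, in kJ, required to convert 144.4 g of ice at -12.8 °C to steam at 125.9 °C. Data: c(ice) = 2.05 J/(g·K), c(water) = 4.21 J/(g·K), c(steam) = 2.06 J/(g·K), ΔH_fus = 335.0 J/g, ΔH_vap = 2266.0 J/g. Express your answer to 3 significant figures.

q1 (heat ice -12.8→0.0 °C): 144.4 × 2.05 × 12.8 = 3789 J
q2 (melt at 0 °C): 144.4 × 335.0 = 48374 J
q3 (heat water 0.0→100.0 °C): 144.4 × 4.21 × 100.0 = 60792 J
q4 (vaporize at 100 °C): 144.4 × 2266.0 = 327210 J
q5 (heat steam 100.0→125.9 °C): 144.4 × 2.06 × 25.9 = 7704 J
Total: 3789 + 48374 + 60792 + 327210 + 7704 = 447869 J = 448 kJ

q = 448 kJ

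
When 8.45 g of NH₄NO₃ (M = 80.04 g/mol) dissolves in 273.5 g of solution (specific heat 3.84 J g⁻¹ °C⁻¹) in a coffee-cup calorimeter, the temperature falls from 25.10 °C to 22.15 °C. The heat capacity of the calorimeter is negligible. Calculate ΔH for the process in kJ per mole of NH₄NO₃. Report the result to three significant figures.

|ΔT| = |22.15 − 25.10| = 2.95 °C
|q_surr| = (273.5 × 3.84) × 2.95 = 1050.24 × 2.95 = 3098 J
n(NH₄NO₃) = 8.45 / 80.04 = 0.1056 mol
Temperature fell, so q_rxn = +|q_surr| = 3.098 kJ
ΔH = q_rxn / n = 29.34 kJ/mol

ΔH = 29.3 kJ/mol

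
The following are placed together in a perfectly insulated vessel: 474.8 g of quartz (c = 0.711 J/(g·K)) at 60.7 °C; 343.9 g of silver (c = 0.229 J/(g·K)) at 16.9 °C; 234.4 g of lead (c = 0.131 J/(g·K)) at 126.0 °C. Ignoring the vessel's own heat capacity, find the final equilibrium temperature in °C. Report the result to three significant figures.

T_f = 57.5 °C

Σ mᵢcᵢ(T − Tᵢ) = 0  ⇒  T = Σ mᵢcᵢTᵢ / Σ mᵢcᵢ
Σ mᵢcᵢ = 474.8×0.711 + 343.9×0.229 + 234.4×0.131 = 447.0423
Σ mᵢcᵢTᵢ = 337.5828×60.7 + 78.7531×16.9 + 30.7064×126.0 = 25691
T = 25691 / 447.0423 = 57.47 °C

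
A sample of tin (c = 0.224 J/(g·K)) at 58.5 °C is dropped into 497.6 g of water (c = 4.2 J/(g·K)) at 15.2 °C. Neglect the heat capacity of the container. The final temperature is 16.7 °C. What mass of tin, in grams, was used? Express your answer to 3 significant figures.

m = 335 g

q_gained = (497.6 × 4.2) × (16.7 − 15.2) = 3135 J
q_lost = m × 0.224 × (58.5 − 16.7) = 9.3632 m
m = 3135 / 9.3632 = 335 g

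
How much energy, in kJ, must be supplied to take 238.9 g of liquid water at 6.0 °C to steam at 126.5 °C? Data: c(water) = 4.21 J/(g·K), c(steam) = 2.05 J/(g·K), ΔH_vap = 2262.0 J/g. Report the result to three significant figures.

q1 (heat water 6.0→100.0 °C): 238.9 × 4.21 × 94.0 = 94542 J
q2 (vaporize at 100 °C): 238.9 × 2262.0 = 540392 J
q3 (heat steam 100.0→126.5 °C): 238.9 × 2.05 × 26.5 = 12978 J
Total: 94542 + 540392 + 12978 = 647912 J = 648 kJ

q = 648 kJ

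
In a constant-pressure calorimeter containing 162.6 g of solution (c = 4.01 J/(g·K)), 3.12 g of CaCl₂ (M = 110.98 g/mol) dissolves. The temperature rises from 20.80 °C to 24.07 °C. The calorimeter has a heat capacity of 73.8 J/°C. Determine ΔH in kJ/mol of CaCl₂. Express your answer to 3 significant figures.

|ΔT| = |24.07 − 20.80| = 3.27 °C
|q_surr| = (162.6 × 4.01 + 73.8) × 3.27 = 725.826 × 3.27 = 2373 J
n(CaCl₂) = 3.12 / 110.98 = 0.02811 mol
Temperature rose, so q_rxn = −|q_surr| = -2.373 kJ
ΔH = q_rxn / n = -84.42 kJ/mol

ΔH = -84.4 kJ/mol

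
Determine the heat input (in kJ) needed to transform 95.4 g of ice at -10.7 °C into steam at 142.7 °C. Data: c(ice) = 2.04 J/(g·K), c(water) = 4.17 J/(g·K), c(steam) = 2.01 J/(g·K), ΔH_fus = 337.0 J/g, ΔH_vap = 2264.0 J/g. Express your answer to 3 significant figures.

q1 (heat ice -10.7→0.0 °C): 95.4 × 2.04 × 10.7 = 2082 J
q2 (melt at 0 °C): 95.4 × 337.0 = 32150 J
q3 (heat water 0.0→100.0 °C): 95.4 × 4.17 × 100.0 = 39782 J
q4 (vaporize at 100 °C): 95.4 × 2264.0 = 215986 J
q5 (heat steam 100.0→142.7 °C): 95.4 × 2.01 × 42.7 = 8188 J
Total: 2082 + 32150 + 39782 + 215986 + 8188 = 298188 J = 298 kJ

q = 298 kJ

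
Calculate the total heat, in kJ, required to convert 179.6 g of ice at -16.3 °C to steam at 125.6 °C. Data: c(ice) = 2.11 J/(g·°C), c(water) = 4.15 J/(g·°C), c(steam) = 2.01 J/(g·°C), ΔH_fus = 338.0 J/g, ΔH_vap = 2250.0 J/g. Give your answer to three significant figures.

q = 555 kJ

q1 (heat ice -16.3→0.0 °C): 179.6 × 2.11 × 16.3 = 6177 J
q2 (melt at 0 °C): 179.6 × 338.0 = 60705 J
q3 (heat water 0.0→100.0 °C): 179.6 × 4.15 × 100.0 = 74534 J
q4 (vaporize at 100 °C): 179.6 × 2250.0 = 404100 J
q5 (heat steam 100.0→125.6 °C): 179.6 × 2.01 × 25.6 = 9241 J
Total: 6177 + 60705 + 74534 + 404100 + 9241 = 554757 J = 555 kJ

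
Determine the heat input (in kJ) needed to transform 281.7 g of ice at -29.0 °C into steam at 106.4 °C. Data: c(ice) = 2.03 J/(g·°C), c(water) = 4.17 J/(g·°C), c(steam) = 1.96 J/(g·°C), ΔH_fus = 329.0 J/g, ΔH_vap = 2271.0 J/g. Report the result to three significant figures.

q = 870 kJ

q1 (heat ice -29.0→0.0 °C): 281.7 × 2.03 × 29.0 = 16584 J
q2 (melt at 0 °C): 281.7 × 329.0 = 92679 J
q3 (heat water 0.0→100.0 °C): 281.7 × 4.17 × 100.0 = 117469 J
q4 (vaporize at 100 °C): 281.7 × 2271.0 = 639741 J
q5 (heat steam 100.0→106.4 °C): 281.7 × 1.96 × 6.4 = 3534 J
Total: 16584 + 92679 + 117469 + 639741 + 3534 = 870007 J = 870 kJ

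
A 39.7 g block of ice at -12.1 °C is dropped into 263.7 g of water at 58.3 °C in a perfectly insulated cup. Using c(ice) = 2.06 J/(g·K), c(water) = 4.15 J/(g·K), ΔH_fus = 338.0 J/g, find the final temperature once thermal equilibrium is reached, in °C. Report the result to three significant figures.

Heat to bring ice to 0 °C and melt it: q₁ = 39.7×2.06×12.1 + 39.7×338.0 = 14408 J
Heat the water can supply cooling to 0 °C: 263.7×4.15×58.3 = 63800.9 J > q₁, so all ice melts.
Energy balance: 263.7×4.15×(58.3 − T) = 14408 + 39.7×4.15×(T − 0)
1094.355(58.3 − T) = 14408 + 164.755 T
63800.9 − 14408 = 1259.110 T
T = 49392.9 / 1259.110 = 39.23 °C

T_f = 39.2 °C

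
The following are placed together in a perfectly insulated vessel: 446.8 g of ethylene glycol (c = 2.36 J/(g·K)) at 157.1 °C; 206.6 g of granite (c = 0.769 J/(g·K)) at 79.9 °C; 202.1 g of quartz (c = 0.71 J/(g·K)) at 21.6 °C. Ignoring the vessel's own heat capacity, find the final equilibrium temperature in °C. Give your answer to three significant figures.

T_f = 134 °C

Σ mᵢcᵢ(T − Tᵢ) = 0  ⇒  T = Σ mᵢcᵢTᵢ / Σ mᵢcᵢ
Σ mᵢcᵢ = 446.8×2.36 + 206.6×0.769 + 202.1×0.71 = 1356.8144
Σ mᵢcᵢTᵢ = 1054.448×157.1 + 158.8754×79.9 + 143.491×21.6 = 181450
T = 181450 / 1356.8144 = 133.7 °C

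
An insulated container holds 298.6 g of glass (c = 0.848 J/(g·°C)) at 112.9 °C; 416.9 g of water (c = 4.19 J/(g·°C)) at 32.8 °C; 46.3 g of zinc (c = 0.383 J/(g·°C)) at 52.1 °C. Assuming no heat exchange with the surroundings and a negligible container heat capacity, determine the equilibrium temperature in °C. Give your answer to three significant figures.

Σ mᵢcᵢ(T − Tᵢ) = 0  ⇒  T = Σ mᵢcᵢTᵢ / Σ mᵢcᵢ
Σ mᵢcᵢ = 298.6×0.848 + 416.9×4.19 + 46.3×0.383 = 2017.7567
Σ mᵢcᵢTᵢ = 253.2128×112.9 + 1746.811×32.8 + 17.7329×52.1 = 86807
T = 86807 / 2017.7567 = 43.02 °C

T_f = 43.0 °C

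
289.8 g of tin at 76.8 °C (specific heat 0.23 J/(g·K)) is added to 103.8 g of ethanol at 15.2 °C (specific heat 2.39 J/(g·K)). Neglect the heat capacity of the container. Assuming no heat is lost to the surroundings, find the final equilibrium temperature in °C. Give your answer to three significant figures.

Heat lost by tin = heat gained by ethanol.
(289.8)(0.23)(76.8 − T) = (103.8)(2.39)(T − 15.2)
66.654 (76.8 − T) = 248.082 (T − 15.2)
5119.0 − 66.654 T = 248.082 T − 3770.8
8889.8 = 314.736 T
T = 28.245 °C

T_f = 28.2 °C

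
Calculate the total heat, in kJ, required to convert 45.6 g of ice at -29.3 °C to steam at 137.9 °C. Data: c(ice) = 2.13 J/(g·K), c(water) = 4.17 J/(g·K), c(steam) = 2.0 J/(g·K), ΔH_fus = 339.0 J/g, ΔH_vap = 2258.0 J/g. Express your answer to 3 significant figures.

q = 144 kJ

q1 (heat ice -29.3→0.0 °C): 45.6 × 2.13 × 29.3 = 2846 J
q2 (melt at 0 °C): 45.6 × 339.0 = 15458 J
q3 (heat water 0.0→100.0 °C): 45.6 × 4.17 × 100.0 = 19015 J
q4 (vaporize at 100 °C): 45.6 × 2258.0 = 102965 J
q5 (heat steam 100.0→137.9 °C): 45.6 × 2.0 × 37.9 = 3456 J
Total: 2846 + 15458 + 19015 + 102965 + 3456 = 143740 J = 144 kJ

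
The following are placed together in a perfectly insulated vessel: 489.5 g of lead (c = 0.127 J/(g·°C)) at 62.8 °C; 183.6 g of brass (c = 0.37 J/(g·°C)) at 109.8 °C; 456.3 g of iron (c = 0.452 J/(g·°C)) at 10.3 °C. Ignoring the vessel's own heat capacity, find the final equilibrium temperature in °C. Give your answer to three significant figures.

T_f = 40.1 °C

Σ mᵢcᵢ(T − Tᵢ) = 0  ⇒  T = Σ mᵢcᵢTᵢ / Σ mᵢcᵢ
Σ mᵢcᵢ = 489.5×0.127 + 183.6×0.37 + 456.3×0.452 = 336.3461
Σ mᵢcᵢTᵢ = 62.1665×62.8 + 67.932×109.8 + 206.2476×10.3 = 13487
T = 13487 / 336.3461 = 40.10 °C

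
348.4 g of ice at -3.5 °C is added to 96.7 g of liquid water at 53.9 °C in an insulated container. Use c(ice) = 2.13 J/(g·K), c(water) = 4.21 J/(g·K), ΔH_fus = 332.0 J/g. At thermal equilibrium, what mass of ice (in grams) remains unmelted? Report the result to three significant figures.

Heat to warm all ice to 0 °C: 348.4×2.13×3.5 = 2597.3 J
Heat released by water cooling to 0 °C: 96.7×4.21×53.9 = 21943 J
21943 J < 2597.3 + 348.4×332.0 = 118266.1 J, so not all ice melts; final T = 0 °C.
Heat left for melting: 21943 − 2597.3 = 19345.7 J
Mass melted = 19345.7 / 332.0 = 58.27 g
Ice remaining = 348.4 − 58.27 = 290.13 g

m_ice remaining = 290 g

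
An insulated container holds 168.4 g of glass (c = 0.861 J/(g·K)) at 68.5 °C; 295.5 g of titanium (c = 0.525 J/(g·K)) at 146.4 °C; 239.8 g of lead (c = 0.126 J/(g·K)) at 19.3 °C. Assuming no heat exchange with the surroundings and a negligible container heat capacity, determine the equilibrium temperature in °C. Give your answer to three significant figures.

T_f = 101 °C

Σ mᵢcᵢ(T − Tᵢ) = 0  ⇒  T = Σ mᵢcᵢTᵢ / Σ mᵢcᵢ
Σ mᵢcᵢ = 168.4×0.861 + 295.5×0.525 + 239.8×0.126 = 330.3447
Σ mᵢcᵢTᵢ = 144.9924×68.5 + 155.1375×146.4 + 30.2148×19.3 = 33227
T = 33227 / 330.3447 = 100.6 °C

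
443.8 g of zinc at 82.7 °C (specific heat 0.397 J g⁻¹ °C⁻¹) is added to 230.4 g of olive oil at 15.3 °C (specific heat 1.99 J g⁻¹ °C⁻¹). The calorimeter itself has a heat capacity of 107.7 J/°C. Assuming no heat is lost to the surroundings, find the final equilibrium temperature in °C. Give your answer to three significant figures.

T_f = 31.3 °C

Heat lost by zinc = heat gained by olive oil + calorimeter.
(443.8)(0.397)(82.7 − T) = [(230.4)(1.99) + 107.7](T − 15.3)
176.1886 (82.7 − T) = 566.196 (T − 15.3)
14571 − 176.1886 T = 566.196 T − 8662.8
23233.8 = 742.3846 T
T = 31.30 °C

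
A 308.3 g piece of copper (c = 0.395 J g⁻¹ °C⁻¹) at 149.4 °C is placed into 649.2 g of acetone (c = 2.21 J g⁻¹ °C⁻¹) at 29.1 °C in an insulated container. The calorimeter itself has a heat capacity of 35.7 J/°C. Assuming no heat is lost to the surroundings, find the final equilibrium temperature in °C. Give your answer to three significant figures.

Heat lost by copper = heat gained by acetone + calorimeter.
(308.3)(0.395)(149.4 − T) = [(649.2)(2.21) + 35.7](T − 29.1)
121.7785 (149.4 − T) = 1470.432 (T − 29.1)
18194 − 121.7785 T = 1470.432 T − 42790
60984 = 1592.2105 T
T = 38.30 °C

T_f = 38.3 °C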